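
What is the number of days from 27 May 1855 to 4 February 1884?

From May 27, 1855 to May 27, 1883: 28 years, of which 7 contain a Feb 29 — 21×365 + 7×366 = 10227 days.
May 1883: 31 − 27 = 4 days remain.
Then June (30), July (31), August (31), September (30), October (31), November (30), December (31), January (31): 30 + 31 + 31 + 30 + 31 + 30 + 31 + 31 = 245 days.
February 1–4, 1884: 4 days (1884 is a leap year).
Residual: 253 days.
Total: 10480 days.

10480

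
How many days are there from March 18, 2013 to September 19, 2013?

185

March 2013: 31 − 18 = 13 days remain.
Then April (30), May (31), June (30), July (31), August (31): 30 + 31 + 30 + 31 + 31 = 153 days.
September 1–19, 2013: 19 days.
Total: 13 + 153 + 19 = 185 days.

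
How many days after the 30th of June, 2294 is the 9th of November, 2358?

23507

Day-of-year of June 30, 2294: 181.
Day-of-year of November 9, 2358: 313.
2294 has 365 days, so 365 − 181 = 184 days remain in 2294.
Full years 2295–2357: 48 common + 15 leap = 48×365 + 15×366 = 23010 days.
Total: 184 + 23010 + 313 = 23507 days.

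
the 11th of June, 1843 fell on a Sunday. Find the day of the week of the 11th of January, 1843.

Wednesday

Count forward from the earlier date (January 11, 1843) to the later (June 11, 1843):
January 1843: 31 − 11 = 20 days remain.
Then February 1843 (28), March (31), April (30), May (31): 28 + 31 + 30 + 31 = 120 days.
June 1–11, 1843: 11 days.
Total: 20 + 120 + 11 = 151 days.
151 mod 7 = 4, so 4 days before Sunday is Wednesday.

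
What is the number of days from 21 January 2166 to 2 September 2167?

589

January 21, 2166 → January 21, 2167: 365 days.
January 2167: 31 − 21 = 10 days remain.
Then February 2167 (28), March (31), April (30), May (31), June (30), July (31), August (31): 28 + 31 + 30 + 31 + 30 + 31 + 31 = 212 days.
September 1–2, 2167: 2 days.
Residual: 224 days.
Total: 589 days.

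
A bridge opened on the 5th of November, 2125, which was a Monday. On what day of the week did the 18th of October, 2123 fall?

Count forward from the earlier date (October 18, 2123) to the later (November 5, 2125):
October 18, 2123 → October 18, 2124: 366 days (2124 is a leap year).
October 18, 2124 → October 18, 2125: 365 days.
October 2125: 31 − 18 = 13 days remain.
November 1–5, 2125: 5 days.
Residual: 18 days.
Total: 749 days.
749 is a multiple of 7, so the 18th of October, 2123 falls on the same weekday: Monday.

Monday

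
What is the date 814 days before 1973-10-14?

1971-07-23

Count 814 days before October 14, 1973:
July 1971: 31 − 23 = 8 days remain.
Then 26 full months totalling 792 days.
October 1–14, 1973: 14 days.
Total: 8 + 792 + 14 = 814 days.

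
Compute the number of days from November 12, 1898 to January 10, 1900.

November 1898: 30 − 12 = 18 days remain.
Then 13 full months totalling 396 days.
January 1–10, 1900: 10 days.
Total: 18 + 396 + 10 = 424 days.

424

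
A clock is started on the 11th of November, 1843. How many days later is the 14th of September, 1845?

November 1843: 30 − 11 = 19 days remain.
Then 21 full months totalling 640 days.
September 1–14, 1845: 14 days.
Total: 19 + 640 + 14 = 673 days.

673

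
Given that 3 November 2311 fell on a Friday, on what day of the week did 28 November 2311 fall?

Within November 2311: 28 − 3 = 25 days.
25 mod 7 = 4, so 4 days after Friday is Tuesday.

Tuesday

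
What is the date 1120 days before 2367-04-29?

2364-04-04

Count 1120 days before April 29, 2367:
April 4, 2364 → April 4, 2365: 365 days.
April 4, 2365 → April 4, 2366: 365 days.
April 4, 2366 → April 4, 2367: 365 days.
Within April 2367: 29 − 4 = 25 days.
Total: 1120 days.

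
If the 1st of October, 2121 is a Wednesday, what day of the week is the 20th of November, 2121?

October 2121: 31 − 1 = 30 days remain.
November 1–20, 2121: 20 days.
Total: 30 + 20 = 50 days.
50 mod 7 = 1, so 1 day after Wednesday is Thursday.

Thursday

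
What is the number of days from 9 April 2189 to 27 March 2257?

From April 9, 2189 to April 9, 2256: 67 years, of which 16 contain a Feb 29 — 51×365 + 16×366 = 24471 days.
(2200 is not a leap year (divisible by 100 but not 400).)
April 2256: 30 − 9 = 21 days remain.
Then 10 full months totalling 304 days.
March 1–27, 2257: 27 days.
Residual: 352 days.
Total: 24823 days.

24823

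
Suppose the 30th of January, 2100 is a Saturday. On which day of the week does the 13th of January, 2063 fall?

Count forward from the earlier date (January 13, 2063) to the later (January 30, 2100):
Day-of-year of January 13, 2063: 13.
Day-of-year of January 30, 2100: 30.
2063 has 365 days, so 365 − 13 = 352 days remain in 2063.
Full years 2064–2099: 27 common + 9 leap = 27×365 + 9×366 = 13149 days.
Total: 352 + 13149 + 30 = 13531 days.
13531 is a multiple of 7, so the 13th of January, 2063 falls on the same weekday: Saturday.

Saturday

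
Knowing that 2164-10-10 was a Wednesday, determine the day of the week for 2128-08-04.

Wednesday

Count forward from the earlier date (August 4, 2128) to the later (October 10, 2164):
Day-of-year of August 4, 2128: 217.
Day-of-year of October 10, 2164: 284.
2128 has 366 days, so 366 − 217 = 149 days remain in 2128.
Full years 2129–2163: 27 common + 8 leap = 27×365 + 8×366 = 12783 days.
Total: 149 + 12783 + 284 = 13216 days.
13216 is a multiple of 7, so 2128-08-04 falls on the same weekday: Wednesday.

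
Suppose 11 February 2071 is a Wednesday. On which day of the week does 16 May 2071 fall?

Saturday

February 2071: 28 − 11 = 17 days remain (2071 is not a leap year, so February has 28 days).
Then March (31), April (30): 31 + 30 = 61 days.
May 1–16, 2071: 16 days.
Total: 17 + 61 + 16 = 94 days.
94 mod 7 = 3, so 3 days after Wednesday is Saturday.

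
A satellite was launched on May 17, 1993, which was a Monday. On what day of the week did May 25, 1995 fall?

Day-of-year of May 17, 1993: 137.
Day-of-year of May 25, 1995: 145.
1993 has 365 days, so 365 − 137 = 228 days remain in 1993.
Full years: 1994: 365. Sum = 365.
Total: 228 + 365 + 145 = 738 days.
738 mod 7 = 3, so 3 days after Monday is Thursday.

Thursday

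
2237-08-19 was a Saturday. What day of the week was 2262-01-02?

Thursday

From August 19, 2237 to August 19, 2261: 24 years, of which 6 contain a Feb 29 — 18×365 + 6×366 = 8766 days.
August 2261: 31 − 19 = 12 days remain.
Then September (30), October (31), November (30), December (31): 30 + 31 + 30 + 31 = 122 days.
January 1–2, 2262: 2 days.
Residual: 136 days.
Total: 8902 days.
8902 mod 7 = 5, so 5 days after Saturday is Thursday.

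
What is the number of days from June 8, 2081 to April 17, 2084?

1044

Day-of-year of June 8, 2081: 159.
Day-of-year of April 17, 2084: 108.
2081 has 365 days, so 365 − 159 = 206 days remain in 2081.
Full years: 2082: 365; 2083: 365. Sum = 730.
Total: 206 + 730 + 108 = 1044 days.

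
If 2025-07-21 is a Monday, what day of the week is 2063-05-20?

Day-of-year of July 21, 2025: 202.
Day-of-year of May 20, 2063: 140.
2025 has 365 days, so 365 − 202 = 163 days remain in 2025.
Full years 2026–2062: 28 common + 9 leap = 28×365 + 9×366 = 13514 days.
Total: 163 + 13514 + 140 = 13817 days.
13817 mod 7 = 6, so 6 days after Monday is Sunday.

Sunday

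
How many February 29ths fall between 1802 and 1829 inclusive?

Years divisible by 4 in [1802, 1829]: 1804, 1808, 1812, 1816, 1820, 1824, 1828.
No century exceptions apply. Count: 7.

7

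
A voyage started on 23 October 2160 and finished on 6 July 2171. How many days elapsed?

From October 23, 2160 to October 23, 2170: 10 years, of which 2 contain a Feb 29 — 8×365 + 2×366 = 3652 days.
October 2170: 31 − 23 = 8 days remain.
Then November (30), December (31), January (31), February 2171 (28), March (31), April (30), May (31), June (30): 30 + 31 + 31 + 28 + 31 + 30 + 31 + 30 = 242 days.
July 1–6, 2171: 6 days.
Residual: 256 days.
Total: 3908 days.

3908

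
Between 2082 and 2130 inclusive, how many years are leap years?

Years divisible by 4 in [2082, 2130]: 2084, 2088, 2092, 2096, 2100, 2104, 2108, 2112, 2116, 2120, 2124, 2128.
Of these, 2100 is divisible by 100 but not 400, so not leap.
Leap years: 12 − 1 = 11.

11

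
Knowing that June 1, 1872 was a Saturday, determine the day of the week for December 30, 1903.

Wednesday

From June 1, 1872 to June 1, 1903: 31 years, of which 6 contain a Feb 29 — 25×365 + 6×366 = 11321 days.
(1900 is not a leap year (divisible by 100 but not 400).)
June 1903: 30 − 1 = 29 days remain.
Then July (31), August (31), September (30), October (31), November (30): 31 + 31 + 30 + 31 + 30 = 153 days.
December 1–30, 1903: 30 days.
Residual: 212 days.
Total: 11533 days.
11533 mod 7 = 4, so 4 days after Saturday is Wednesday.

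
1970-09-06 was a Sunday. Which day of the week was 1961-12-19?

Tuesday

Count forward from the earlier date (December 19, 1961) to the later (September 6, 1970):
Day-of-year of December 19, 1961: 353.
Day-of-year of September 6, 1970: 249.
1961 has 365 days, so 365 − 353 = 12 days remain in 1961.
Full years 1962–1969: 6 common + 2 leap = 6×365 + 2×366 = 2922 days.
Total: 12 + 2922 + 249 = 3183 days.
3183 mod 7 = 5, so 5 days before Sunday is Tuesday.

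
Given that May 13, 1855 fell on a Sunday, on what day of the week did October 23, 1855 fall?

May 1855: 31 − 13 = 18 days remain.
Then June (30), July (31), August (31), September (30): 30 + 31 + 31 + 30 = 122 days.
October 1–23, 1855: 23 days.
Total: 18 + 122 + 23 = 163 days.
163 mod 7 = 2, so 2 days after Sunday is Tuesday.

Tuesday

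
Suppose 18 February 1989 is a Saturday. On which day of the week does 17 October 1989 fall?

February 1989: 28 − 18 = 10 days remain (1989 is not a leap year, so February has 28 days).
Then March (31), April (30), May (31), June (30), July (31), August (31), September (30): 31 + 30 + 31 + 30 + 31 + 31 + 30 = 214 days.
October 1–17, 1989: 17 days.
Total: 10 + 214 + 17 = 241 days.
241 mod 7 = 3, so 3 days after Saturday is Tuesday.

Tuesday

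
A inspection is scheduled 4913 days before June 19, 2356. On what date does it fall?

January 6, 2343

Count 4913 days before June 19, 2356:
From January 6, 2343 to January 6, 2356: 13 years, of which 3 contain a Feb 29 — 10×365 + 3×366 = 4748 days.
January 2356: 31 − 6 = 25 days remain.
Then February 2356 (29), March (31), April (30), May (31): 29 + 31 + 30 + 31 = 121 days.
June 1–19, 2356: 19 days.
Residual: 165 days.
Total: 4913 days.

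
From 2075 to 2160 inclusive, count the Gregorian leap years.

Years divisible by 4: 2076, 2080, …, 2160 — 22 in all.
Of these, 2100 is divisible by 100 but not 400, so not leap.
Leap years: 22 − 1 = 21.

21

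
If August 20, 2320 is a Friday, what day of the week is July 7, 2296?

Tuesday

Count forward from the earlier date (July 7, 2296) to the later (August 20, 2320):
Day-of-year of July 7, 2296: 189.
Day-of-year of August 20, 2320: 233.
2296 has 366 days, so 366 − 189 = 177 days remain in 2296.
Full years 2297–2319: 19 common + 4 leap = 19×365 + 4×366 = 8399 days.
Total: 177 + 8399 + 233 = 8809 days.
8809 mod 7 = 3, so 3 days before Friday is Tuesday.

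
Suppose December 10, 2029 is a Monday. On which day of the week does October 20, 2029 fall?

Saturday

Count forward from the earlier date (October 20, 2029) to the later (December 10, 2029):
October 2029: 31 − 20 = 11 days remain.
Then November (30): 30 days.
December 1–10, 2029: 10 days.
Total: 11 + 30 + 10 = 51 days.
51 mod 7 = 2, so 2 days before Monday is Saturday.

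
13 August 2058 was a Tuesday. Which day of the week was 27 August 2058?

Tuesday

Within August 2058: 27 − 13 = 14 days.
14 is a multiple of 7, so 27 August 2058 falls on the same weekday: Tuesday.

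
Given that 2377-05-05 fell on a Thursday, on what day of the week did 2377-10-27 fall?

Thursday

May 2377: 31 − 5 = 26 days remain.
Then June (30), July (31), August (31), September (30): 30 + 31 + 31 + 30 = 122 days.
October 1–27, 2377: 27 days.
Total: 26 + 122 + 27 = 175 days.
175 is a multiple of 7, so 2377-10-27 falls on the same weekday: Thursday.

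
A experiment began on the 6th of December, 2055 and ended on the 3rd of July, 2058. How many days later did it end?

940

December 6, 2055 → December 6, 2056: 366 days (2056 is a leap year).
December 6, 2056 → December 6, 2057: 365 days.
December 2057: 31 − 6 = 25 days remain.
Then January (31), February 2058 (28), March (31), April (30), May (31), June (30): 31 + 28 + 31 + 30 + 31 + 30 = 181 days.
July 1–3, 2058: 3 days.
Residual: 209 days.
Total: 940 days.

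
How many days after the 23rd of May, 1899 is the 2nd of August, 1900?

436

May 1899: 31 − 23 = 8 days remain.
Then 14 full months totalling 426 days.
August 1–2, 1900: 2 days.
Total: 8 + 426 + 2 = 436 days.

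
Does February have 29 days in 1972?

1972 is a leap year.

Yes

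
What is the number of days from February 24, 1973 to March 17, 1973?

21

February 1973: 28 − 24 = 4 days remain (1973 is not a leap year, so February has 28 days).
March 1–17, 1973: 17 days.
Total: 4 + 17 = 21 days.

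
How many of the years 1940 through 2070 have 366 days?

33

Years divisible by 4: 1940, 1944, …, 2068 — 33 in all.
2000 is divisible by 400, so still leap.
No century exceptions apply. Count: 33.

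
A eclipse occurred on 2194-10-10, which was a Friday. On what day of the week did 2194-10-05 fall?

Count forward from the earlier date (October 5, 2194) to the later (October 10, 2194):
Within October 2194: 10 − 5 = 5 days.
5 mod 7 = 5, so 5 days before Friday is Sunday.

Sunday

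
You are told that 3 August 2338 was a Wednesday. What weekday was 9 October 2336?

Friday

Count forward from the earlier date (October 9, 2336) to the later (August 3, 2338):
October 2336: 31 − 9 = 22 days remain.
Then 21 full months totalling 638 days.
August 1–3, 2338: 3 days.
Total: 22 + 638 + 3 = 663 days.
663 mod 7 = 5, so 5 days before Wednesday is Friday.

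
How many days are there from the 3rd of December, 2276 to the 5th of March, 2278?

457

Day-of-year of December 3, 2276: 338.
Day-of-year of March 5, 2278: 64.
2276 has 366 days, so 366 − 338 = 28 days remain in 2276.
Full years: 2277: 365. Sum = 365.
Total: 28 + 365 + 64 = 457 days.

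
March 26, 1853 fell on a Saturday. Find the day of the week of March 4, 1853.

Friday

Count forward from the earlier date (March 4, 1853) to the later (March 26, 1853):
Within March 1853: 26 − 4 = 22 days.
22 mod 7 = 1, so 1 day before Saturday is Friday.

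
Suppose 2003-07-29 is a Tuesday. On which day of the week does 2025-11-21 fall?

Day-of-year of July 29, 2003: 210.
Day-of-year of November 21, 2025: 325.
2003 has 365 days, so 365 − 210 = 155 days remain in 2003.
Full years 2004–2024: 15 common + 6 leap = 15×365 + 6×366 = 7671 days.
Total: 155 + 7671 + 325 = 8151 days.
8151 mod 7 = 3, so 3 days after Tuesday is Friday.

Friday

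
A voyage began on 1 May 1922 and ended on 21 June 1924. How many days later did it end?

782

May 1922: 31 − 1 = 30 days remain.
Then 24 full months totalling 731 days.
June 1–21, 1924: 21 days.
Total: 30 + 731 + 21 = 782 days.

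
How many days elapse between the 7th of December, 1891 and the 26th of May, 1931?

From December 7, 1891 to December 7, 1930: 39 years, of which 9 contain a Feb 29 — 30×365 + 9×366 = 14244 days.
(1900 is not a leap year (divisible by 100 but not 400).)
December 1930: 31 − 7 = 24 days remain.
Then January (31), February 1931 (28), March (31), April (30): 31 + 28 + 31 + 30 = 120 days.
May 1–26, 1931: 26 days.
Residual: 170 days.
Total: 14414 days.

14414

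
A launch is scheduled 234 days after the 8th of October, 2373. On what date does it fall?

the 30th of May, 2374

Count 234 days after October 8, 2373:
October 2373: 31 − 8 = 23 days remain.
Then November (30), December (31), January (31), February 2374 (28), March (31), April (30): 30 + 31 + 31 + 28 + 31 + 30 = 181 days.
May 1–30, 2374: 30 days.
Total: 23 + 181 + 30 = 234 days.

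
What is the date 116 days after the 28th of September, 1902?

the 22nd of January, 1903

Count 116 days after September 28, 1902:
September 1902: 30 − 28 = 2 days remain.
Then October (31), November (30), December (31): 31 + 30 + 31 = 92 days.
January 1–22, 1903: 22 days.
Residual: 116 days.
Total: 116 days.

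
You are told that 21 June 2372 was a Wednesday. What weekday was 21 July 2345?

Count forward from the earlier date (July 21, 2345) to the later (June 21, 2372):
Day-of-year of July 21, 2345: 202.
Day-of-year of June 21, 2372: 173.
2345 has 365 days, so 365 − 202 = 163 days remain in 2345.
Full years 2346–2371: 20 common + 6 leap = 20×365 + 6×366 = 9496 days.
Total: 163 + 9496 + 173 = 9832 days.
9832 mod 7 = 4, so 4 days before Wednesday is Saturday.

Saturday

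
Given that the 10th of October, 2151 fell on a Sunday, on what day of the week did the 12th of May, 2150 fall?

Tuesday

Count forward from the earlier date (May 12, 2150) to the later (October 10, 2151):
Day-of-year of May 12, 2150: 132.
Day-of-year of October 10, 2151: 283.
2150 has 365 days, so 365 − 132 = 233 days remain in 2150.
Total: 233 + 283 = 516 days.
516 mod 7 = 5, so 5 days before Sunday is Tuesday.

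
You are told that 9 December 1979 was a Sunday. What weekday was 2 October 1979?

Count forward from the earlier date (October 2, 1979) to the later (December 9, 1979):
October 1979: 31 − 2 = 29 days remain.
Then November (30): 30 days.
December 1–9, 1979: 9 days.
Total: 29 + 30 + 9 = 68 days.
68 mod 7 = 5, so 5 days before Sunday is Tuesday.

Tuesday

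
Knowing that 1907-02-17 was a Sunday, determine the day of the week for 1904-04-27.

Count forward from the earlier date (April 27, 1904) to the later (February 17, 1907):
Day-of-year of April 27, 1904: 118.
Day-of-year of February 17, 1907: 48.
1904 has 366 days, so 366 − 118 = 248 days remain in 1904.
Full years: 1905: 365; 1906: 365. Sum = 730.
Total: 248 + 730 + 48 = 1026 days.
1026 mod 7 = 4, so 4 days before Sunday is Wednesday.

Wednesday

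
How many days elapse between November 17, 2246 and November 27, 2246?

Within November 2246: 27 − 17 = 10 days.

10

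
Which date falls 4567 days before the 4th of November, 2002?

the 4th of May, 1990

Count 4567 days before November 4, 2002:
Day-of-year of May 4, 1990: 124.
Day-of-year of November 4, 2002: 308.
1990 has 365 days, so 365 − 124 = 241 days remain in 1990.
Full years 1991–2001: 8 common + 3 leap = 8×365 + 3×366 = 4018 days.
Total: 241 + 4018 + 308 = 4567 days.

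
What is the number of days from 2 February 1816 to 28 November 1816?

February 1816: 29 − 2 = 27 days remain (1816 is a leap year, so February has 29 days).
Then March (31), April (30), May (31), June (30), July (31), August (31), September (30), October (31): 31 + 30 + 31 + 30 + 31 + 31 + 30 + 31 = 245 days.
November 1–28, 1816: 28 days.
Total: 27 + 245 + 28 = 300 days.

300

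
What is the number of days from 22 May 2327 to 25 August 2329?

826

Day-of-year of May 22, 2327: 142.
Day-of-year of August 25, 2329: 237.
2327 has 365 days, so 365 − 142 = 223 days remain in 2327.
Full years: 2328: 366. Sum = 366.
Total: 223 + 366 + 237 = 826 days.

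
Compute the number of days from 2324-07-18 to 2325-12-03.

July 18, 2324 → July 18, 2325: 365 days.
July 2325: 31 − 18 = 13 days remain.
Then August (31), September (30), October (31), November (30): 31 + 30 + 31 + 30 = 122 days.
December 1–3, 2325: 3 days.
Residual: 138 days.
Total: 503 days.

503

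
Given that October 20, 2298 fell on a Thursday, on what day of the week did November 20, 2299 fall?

October 2298: 31 − 20 = 11 days remain.
Then 12 full months totalling 365 days.
November 1–20, 2299: 20 days.
Total: 11 + 365 + 20 = 396 days.
396 mod 7 = 4, so 4 days after Thursday is Monday.

Monday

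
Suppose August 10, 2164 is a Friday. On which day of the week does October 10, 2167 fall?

Saturday

August 10, 2164 → August 10, 2165: 365 days.
August 10, 2165 → August 10, 2166: 365 days.
August 10, 2166 → August 10, 2167: 365 days.
August 2167: 31 − 10 = 21 days remain.
Then September (30): 30 days.
October 1–10, 2167: 10 days.
Residual: 61 days.
Total: 1156 days.
1156 mod 7 = 1, so 1 day after Friday is Saturday.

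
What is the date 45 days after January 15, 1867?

March 1, 1867

Count 45 days after January 15, 1867:
January 1867: 31 − 15 = 16 days remain.
Then February 1867 (28): 28 days.
March 1, 1867: 1 day.
Total: 16 + 28 + 1 = 45 days.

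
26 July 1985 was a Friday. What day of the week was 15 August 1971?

Sunday

Count forward from the earlier date (August 15, 1971) to the later (July 26, 1985):
Day-of-year of August 15, 1971: 227.
Day-of-year of July 26, 1985: 207.
1971 has 365 days, so 365 − 227 = 138 days remain in 1971.
Full years 1972–1984: 9 common + 4 leap = 9×365 + 4×366 = 4749 days.
Total: 138 + 4749 + 207 = 5094 days.
5094 mod 7 = 5, so 5 days before Friday is Sunday.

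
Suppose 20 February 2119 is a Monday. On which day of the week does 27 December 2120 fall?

February 2119: 28 − 20 = 8 days remain (2119 is not a leap year, so February has 28 days).
Then 21 full months totalling 641 days.
December 1–27, 2120: 27 days.
Total: 8 + 641 + 27 = 676 days.
676 mod 7 = 4, so 4 days after Monday is Friday.

Friday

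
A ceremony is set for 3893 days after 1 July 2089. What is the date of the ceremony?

27 February 2100

Count 3893 days after July 1, 2089:
From July 1, 2089 to July 1, 2099: 10 years, of which 2 contain a Feb 29 — 8×365 + 2×366 = 3652 days.
July 2099: 31 − 1 = 30 days remain.
Then August (31), September (30), October (31), November (30), December (31), January (31): 31 + 30 + 31 + 30 + 31 + 31 = 184 days.
February 1–27, 2100: 27 days (2100 is not a leap year (divisible by 100 but not 400)).
Residual: 241 days.
Total: 3893 days.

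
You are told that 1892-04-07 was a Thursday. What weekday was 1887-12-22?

Count forward from the earlier date (December 22, 1887) to the later (April 7, 1892):
December 22, 1887 → December 22, 1888: 366 days (1888 is a leap year).
December 22, 1888 → December 22, 1889: 365 days.
December 22, 1889 → December 22, 1890: 365 days.
December 22, 1890 → December 22, 1891: 365 days.
December 1891: 31 − 22 = 9 days remain.
Then January (31), February 1892 (29), March (31): 31 + 29 + 31 = 91 days.
April 1–7, 1892: 7 days.
Residual: 107 days.
Total: 1568 days.
1568 is a multiple of 7, so 1887-12-22 falls on the same weekday: Thursday.

Thursday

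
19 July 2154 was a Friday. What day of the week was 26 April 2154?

Count forward from the earlier date (April 26, 2154) to the later (July 19, 2154):
April 2154: 30 − 26 = 4 days remain.
Then May (31), June (30): 31 + 30 = 61 days.
July 1–19, 2154: 19 days.
Total: 4 + 61 + 19 = 84 days.
84 is a multiple of 7, so 26 April 2154 falls on the same weekday: Friday.

Friday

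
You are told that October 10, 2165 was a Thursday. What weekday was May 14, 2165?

Tuesday

Count forward from the earlier date (May 14, 2165) to the later (October 10, 2165):
May 2165: 31 − 14 = 17 days remain.
Then June (30), July (31), August (31), September (30): 30 + 31 + 31 + 30 = 122 days.
October 1–10, 2165: 10 days.
Total: 17 + 122 + 10 = 149 days.
149 mod 7 = 2, so 2 days before Thursday is Tuesday.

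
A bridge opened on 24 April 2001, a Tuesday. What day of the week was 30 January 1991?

Count forward from the earlier date (January 30, 1991) to the later (April 24, 2001):
Day-of-year of January 30, 1991: 30.
Day-of-year of April 24, 2001: 114.
1991 has 365 days, so 365 − 30 = 335 days remain in 1991.
Full years 1992–2000: 6 common + 3 leap = 6×365 + 3×366 = 3288 days.
Total: 335 + 3288 + 114 = 3737 days.
3737 mod 7 = 6, so 6 days before Tuesday is Wednesday.

Wednesday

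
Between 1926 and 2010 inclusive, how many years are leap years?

Years divisible by 4: 1928, 1932, …, 2008 — 21 in all.
2000 is divisible by 400, so still leap.
No century exceptions apply. Count: 21.

21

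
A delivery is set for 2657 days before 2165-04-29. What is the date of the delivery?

2158-01-19

Count 2657 days before April 29, 2165:
From January 19, 2158 to January 19, 2165: 7 years, of which 2 contain a Feb 29 — 5×365 + 2×366 = 2557 days.
January 2165: 31 − 19 = 12 days remain.
Then February 2165 (28), March (31): 28 + 31 = 59 days.
April 1–29, 2165: 29 days.
Residual: 100 days.
Total: 2657 days.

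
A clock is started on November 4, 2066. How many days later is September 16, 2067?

November 2066: 30 − 4 = 26 days remain.
Then 9 full months totalling 274 days.
September 1–16, 2067: 16 days.
Total: 26 + 274 + 16 = 316 days.

316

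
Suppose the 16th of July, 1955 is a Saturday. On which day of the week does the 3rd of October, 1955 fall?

Monday

July 1955: 31 − 16 = 15 days remain.
Then August (31), September (30): 31 + 30 = 61 days.
October 1–3, 1955: 3 days.
Total: 15 + 61 + 3 = 79 days.
79 mod 7 = 2, so 2 days after Saturday is Monday.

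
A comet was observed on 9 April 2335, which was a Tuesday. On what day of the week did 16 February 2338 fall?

Wednesday

April 9, 2335 → April 9, 2336: 366 days (2336 is a leap year).
April 9, 2336 → April 9, 2337: 365 days.
April 2337: 30 − 9 = 21 days remain.
Then 9 full months totalling 276 days.
February 1–16, 2338: 16 days (2338 is not a leap year).
Residual: 313 days.
Total: 1044 days.
1044 mod 7 = 1, so 1 day after Tuesday is Wednesday.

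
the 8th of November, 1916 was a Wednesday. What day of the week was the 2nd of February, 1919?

Sunday

Day-of-year of November 8, 1916: 313.
Day-of-year of February 2, 1919: 33.
1916 has 366 days, so 366 − 313 = 53 days remain in 1916.
Full years: 1917: 365; 1918: 365. Sum = 730.
Total: 53 + 730 + 33 = 816 days.
816 mod 7 = 4, so 4 days after Wednesday is Sunday.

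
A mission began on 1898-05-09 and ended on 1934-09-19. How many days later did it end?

Day-of-year of May 9, 1898: 129.
Day-of-year of September 19, 1934: 262.
1898 has 365 days, so 365 − 129 = 236 days remain in 1898.
Full years 1899–1933: 27 common + 8 leap = 27×365 + 8×366 = 12783 days.
Total: 236 + 12783 + 262 = 13281 days.

13281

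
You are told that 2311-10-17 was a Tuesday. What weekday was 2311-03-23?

Count forward from the earlier date (March 23, 2311) to the later (October 17, 2311):
March 2311: 31 − 23 = 8 days remain.
Then April (30), May (31), June (30), July (31), August (31), September (30): 30 + 31 + 30 + 31 + 31 + 30 = 183 days.
October 1–17, 2311: 17 days.
Total: 8 + 183 + 17 = 208 days.
208 mod 7 = 5, so 5 days before Tuesday is Thursday.

Thursday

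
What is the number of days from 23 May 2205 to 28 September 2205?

128

May 2205: 31 − 23 = 8 days remain.
Then June (30), July (31), August (31): 30 + 31 + 31 = 92 days.
September 1–28, 2205: 28 days.
Total: 8 + 92 + 28 = 128 days.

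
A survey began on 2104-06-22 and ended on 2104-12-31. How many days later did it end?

192

June 2104: 30 − 22 = 8 days remain.
Then July (31), August (31), September (30), October (31), November (30): 31 + 31 + 30 + 31 + 30 = 153 days.
December 1–31, 2104: 31 days.
Total: 8 + 153 + 31 = 192 days.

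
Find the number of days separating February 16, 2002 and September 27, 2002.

February 2002: 28 − 16 = 12 days remain (2002 is not a leap year, so February has 28 days).
Then March (31), April (30), May (31), June (30), July (31), August (31): 31 + 30 + 31 + 30 + 31 + 31 = 184 days.
September 1–27, 2002: 27 days.
Total: 12 + 184 + 27 = 223 days.

223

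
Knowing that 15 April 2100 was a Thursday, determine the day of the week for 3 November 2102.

April 15, 2100 → April 15, 2101: 365 days.
April 15, 2101 → April 15, 2102: 365 days.
April 2102: 30 − 15 = 15 days remain.
Then May (31), June (30), July (31), August (31), September (30), October (31): 31 + 30 + 31 + 31 + 30 + 31 = 184 days.
November 1–3, 2102: 3 days.
Residual: 202 days.
Total: 932 days.
932 mod 7 = 1, so 1 day after Thursday is Friday.

Friday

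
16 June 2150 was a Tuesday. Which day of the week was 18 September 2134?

Count forward from the earlier date (September 18, 2134) to the later (June 16, 2150):
Day-of-year of September 18, 2134: 261.
Day-of-year of June 16, 2150: 167.
2134 has 365 days, so 365 − 261 = 104 days remain in 2134.
Full years 2135–2149: 11 common + 4 leap = 11×365 + 4×366 = 5479 days.
Total: 104 + 5479 + 167 = 5750 days.
5750 mod 7 = 3, so 3 days before Tuesday is Saturday.

Saturday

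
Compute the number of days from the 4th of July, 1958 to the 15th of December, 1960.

Day-of-year of July 4, 1958: 185.
Day-of-year of December 15, 1960: 350.
1958 has 365 days, so 365 − 185 = 180 days remain in 1958.
Full years: 1959: 365. Sum = 365.
Total: 180 + 365 + 350 = 895 days.

895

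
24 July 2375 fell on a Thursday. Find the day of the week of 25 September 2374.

Wednesday

Count forward from the earlier date (September 25, 2374) to the later (July 24, 2375):
Day-of-year of September 25, 2374: 268.
Day-of-year of July 24, 2375: 205.
2374 has 365 days, so 365 − 268 = 97 days remain in 2374.
Total: 97 + 205 = 302 days.
302 mod 7 = 1, so 1 day before Thursday is Wednesday.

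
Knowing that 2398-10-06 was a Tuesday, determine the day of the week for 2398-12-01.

Tuesday

October 2398: 31 − 6 = 25 days remain.
Then November (30): 30 days.
December 1, 2398: 1 day.
Total: 25 + 30 + 1 = 56 days.
56 is a multiple of 7, so 2398-12-01 falls on the same weekday: Tuesday.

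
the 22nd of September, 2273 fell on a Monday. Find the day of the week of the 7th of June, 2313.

From September 22, 2273 to September 22, 2312: 39 years, of which 9 contain a Feb 29 — 30×365 + 9×366 = 14244 days.
(2300 is not a leap year (divisible by 100 but not 400).)
September 2312: 30 − 22 = 8 days remain.
Then October (31), November (30), December (31), January (31), February 2313 (28), March (31), April (30), May (31): 31 + 30 + 31 + 31 + 28 + 31 + 30 + 31 = 243 days.
June 1–7, 2313: 7 days.
Residual: 258 days.
Total: 14502 days.
14502 mod 7 = 5, so 5 days after Monday is Saturday.

Saturday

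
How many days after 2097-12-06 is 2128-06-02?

From December 6, 2097 to December 6, 2127: 30 years, of which 6 contain a Feb 29 — 24×365 + 6×366 = 10956 days.
(2100 is not a leap year (divisible by 100 but not 400).)
December 2127: 31 − 6 = 25 days remain.
Then January (31), February 2128 (29), March (31), April (30), May (31): 31 + 29 + 31 + 30 + 31 = 152 days.
June 1–2, 2128: 2 days.
Residual: 179 days.
Total: 11135 days.

11135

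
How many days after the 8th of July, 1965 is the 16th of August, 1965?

39

July 1965: 31 − 8 = 23 days remain.
August 1–16, 1965: 16 days.
Total: 23 + 16 = 39 days.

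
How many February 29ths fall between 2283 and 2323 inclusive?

Years divisible by 4 in [2283, 2323]: 2284, 2288, 2292, 2296, 2300, 2304, 2308, 2312, 2316, 2320.
Of these, 2300 is divisible by 100 but not 400, so not leap.
Leap years: 10 − 1 = 9.

9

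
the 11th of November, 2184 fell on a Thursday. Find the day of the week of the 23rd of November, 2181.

Friday

Count forward from the earlier date (November 23, 2181) to the later (November 11, 2184):
November 23, 2181 → November 23, 2182: 365 days.
November 23, 2182 → November 23, 2183: 365 days.
November 2183: 30 − 23 = 7 days remain.
Then 11 full months totalling 336 days.
November 1–11, 2184: 11 days.
Residual: 354 days.
Total: 1084 days.
1084 mod 7 = 6, so 6 days before Thursday is Friday.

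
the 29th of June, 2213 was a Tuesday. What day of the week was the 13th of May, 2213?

Thursday

Count forward from the earlier date (May 13, 2213) to the later (June 29, 2213):
May 2213: 31 − 13 = 18 days remain.
June 1–29, 2213: 29 days.
Total: 18 + 29 = 47 days.
47 mod 7 = 5, so 5 days before Tuesday is Thursday.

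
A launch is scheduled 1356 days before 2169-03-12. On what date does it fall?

2165-06-25

Count 1356 days before March 12, 2169:
Day-of-year of June 25, 2165: 176.
Day-of-year of March 12, 2169: 71.
2165 has 365 days, so 365 − 176 = 189 days remain in 2165.
Full years: 2166: 365; 2167: 365; 2168: 366. Sum = 1096.
Total: 189 + 1096 + 71 = 1356 days.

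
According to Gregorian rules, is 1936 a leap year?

Yes

1936 is a leap year.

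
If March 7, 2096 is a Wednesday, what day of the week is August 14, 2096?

Tuesday

March 2096: 31 − 7 = 24 days remain.
Then April (30), May (31), June (30), July (31): 30 + 31 + 30 + 31 = 122 days.
August 1–14, 2096: 14 days.
Total: 24 + 122 + 14 = 160 days.
160 mod 7 = 6, so 6 days after Wednesday is Tuesday.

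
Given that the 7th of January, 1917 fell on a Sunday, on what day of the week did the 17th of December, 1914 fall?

Count forward from the earlier date (December 17, 1914) to the later (January 7, 1917):
December 17, 1914 → December 17, 1915: 365 days.
December 17, 1915 → December 17, 1916: 366 days (1916 is a leap year).
December 1916: 31 − 17 = 14 days remain.
January 1–7, 1917: 7 days.
Residual: 21 days.
Total: 752 days.
752 mod 7 = 3, so 3 days before Sunday is Thursday.

Thursday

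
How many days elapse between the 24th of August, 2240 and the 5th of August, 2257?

6190

From August 24, 2240 to August 24, 2256: 16 years, of which 4 contain a Feb 29 — 12×365 + 4×366 = 5844 days.
August 2256: 31 − 24 = 7 days remain.
Then 11 full months totalling 334 days.
August 1–5, 2257: 5 days.
Residual: 346 days.
Total: 6190 days.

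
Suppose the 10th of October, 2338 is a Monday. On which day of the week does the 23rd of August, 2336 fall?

Sunday

Count forward from the earlier date (August 23, 2336) to the later (October 10, 2338):
August 23, 2336 → August 23, 2337: 365 days.
August 23, 2337 → August 23, 2338: 365 days.
August 2338: 31 − 23 = 8 days remain.
Then September (30): 30 days.
October 1–10, 2338: 10 days.
Residual: 48 days.
Total: 778 days.
778 mod 7 = 1, so 1 day before Monday is Sunday.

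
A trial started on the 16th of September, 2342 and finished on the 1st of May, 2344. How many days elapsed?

September 16, 2342 → September 16, 2343: 365 days.
September 2343: 30 − 16 = 14 days remain.
Then October (31), November (30), December (31), January (31), February 2344 (29), March (31), April (30): 31 + 30 + 31 + 31 + 29 + 31 + 30 = 213 days.
May 1, 2344: 1 day.
Residual: 228 days.
Total: 593 days.

593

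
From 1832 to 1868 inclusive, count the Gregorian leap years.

Years divisible by 4 in [1832, 1868]: 1832, 1836, 1840, 1844, 1848, 1852, 1856, 1860, 1864, 1868.
No century exceptions apply. Count: 10.

10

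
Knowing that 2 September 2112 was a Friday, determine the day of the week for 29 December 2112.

Thursday

September 2112: 30 − 2 = 28 days remain.
Then October (31), November (30): 31 + 30 = 61 days.
December 1–29, 2112: 29 days.
Total: 28 + 61 + 29 = 118 days.
118 mod 7 = 6, so 6 days after Friday is Thursday.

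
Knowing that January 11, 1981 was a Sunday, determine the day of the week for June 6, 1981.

Saturday

January 1981: 31 − 11 = 20 days remain.
Then February 1981 (28), March (31), April (30), May (31): 28 + 31 + 30 + 31 = 120 days.
June 1–6, 1981: 6 days.
Total: 20 + 120 + 6 = 146 days.
146 mod 7 = 6, so 6 days after Sunday is Saturday.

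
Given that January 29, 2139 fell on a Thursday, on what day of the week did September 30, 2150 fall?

Wednesday

Day-of-year of January 29, 2139: 29.
Day-of-year of September 30, 2150: 273.
2139 has 365 days, so 365 − 29 = 336 days remain in 2139.
Full years 2140–2149: 7 common + 3 leap = 7×365 + 3×366 = 3653 days.
Total: 336 + 3653 + 273 = 4262 days.
4262 mod 7 = 6, so 6 days after Thursday is Wednesday.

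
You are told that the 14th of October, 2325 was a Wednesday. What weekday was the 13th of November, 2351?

Tuesday

Day-of-year of October 14, 2325: 287.
Day-of-year of November 13, 2351: 317.
2325 has 365 days, so 365 − 287 = 78 days remain in 2325.
Full years 2326–2350: 19 common + 6 leap = 19×365 + 6×366 = 9131 days.
Total: 78 + 9131 + 317 = 9526 days.
9526 mod 7 = 6, so 6 days after Wednesday is Tuesday.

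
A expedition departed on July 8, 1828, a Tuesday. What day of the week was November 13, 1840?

Friday

Day-of-year of July 8, 1828: 190.
Day-of-year of November 13, 1840: 318.
1828 has 366 days, so 366 − 190 = 176 days remain in 1828.
Full years 1829–1839: 9 common + 2 leap = 9×365 + 2×366 = 4017 days.
Total: 176 + 4017 + 318 = 4511 days.
4511 mod 7 = 3, so 3 days after Tuesday is Friday.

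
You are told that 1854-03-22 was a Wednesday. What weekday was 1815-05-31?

Wednesday

Count forward from the earlier date (May 31, 1815) to the later (March 22, 1854):
Day-of-year of May 31, 1815: 151.
Day-of-year of March 22, 1854: 81.
1815 has 365 days, so 365 − 151 = 214 days remain in 1815.
Full years 1816–1853: 28 common + 10 leap = 28×365 + 10×366 = 13880 days.
Total: 214 + 13880 + 81 = 14175 days.
14175 is a multiple of 7, so 1815-05-31 falls on the same weekday: Wednesday.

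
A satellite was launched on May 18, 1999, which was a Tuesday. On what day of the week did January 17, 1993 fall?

Sunday

Count forward from the earlier date (January 17, 1993) to the later (May 18, 1999):
Day-of-year of January 17, 1993: 17.
Day-of-year of May 18, 1999: 138.
1993 has 365 days, so 365 − 17 = 348 days remain in 1993.
Full years: 1994: 365; 1995: 365; 1996: 366; 1997: 365; 1998: 365. Sum = 1826.
Total: 348 + 1826 + 138 = 2312 days.
2312 mod 7 = 2, so 2 days before Tuesday is Sunday.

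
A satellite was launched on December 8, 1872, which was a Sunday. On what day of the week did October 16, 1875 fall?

Day-of-year of December 8, 1872: 343.
Day-of-year of October 16, 1875: 289.
1872 has 366 days, so 366 − 343 = 23 days remain in 1872.
Full years: 1873: 365; 1874: 365. Sum = 730.
Total: 23 + 730 + 289 = 1042 days.
1042 mod 7 = 6, so 6 days after Sunday is Saturday.

Saturday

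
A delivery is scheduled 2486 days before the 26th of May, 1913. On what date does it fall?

the 5th of August, 1906

Count 2486 days before May 26, 1913:
August 5, 1906 → August 5, 1907: 365 days.
August 5, 1907 → August 5, 1908: 366 days (1908 is a leap year).
August 5, 1908 → August 5, 1909: 365 days.
August 5, 1909 → August 5, 1910: 365 days.
August 5, 1910 → August 5, 1911: 365 days.
August 5, 1911 → August 5, 1912: 366 days (1912 is a leap year).
August 1912: 31 − 5 = 26 days remain.
Then September (30), October (31), November (30), December (31), January (31), February 1913 (28), March (31), April (30): 30 + 31 + 30 + 31 + 31 + 28 + 31 + 30 = 242 days.
May 1–26, 1913: 26 days.
Residual: 294 days.
Total: 2486 days.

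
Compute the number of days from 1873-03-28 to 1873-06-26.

90

March 1873: 31 − 28 = 3 days remain.
Then April (30), May (31): 30 + 31 = 61 days.
June 1–26, 1873: 26 days.
Total: 3 + 61 + 26 = 90 days.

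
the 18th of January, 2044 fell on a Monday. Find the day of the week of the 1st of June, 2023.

Thursday

Count forward from the earlier date (June 1, 2023) to the later (January 18, 2044):
From June 1, 2023 to June 1, 2043: 20 years, of which 5 contain a Feb 29 — 15×365 + 5×366 = 7305 days.
June 2043: 30 − 1 = 29 days remain.
Then July (31), August (31), September (30), October (31), November (30), December (31): 31 + 31 + 30 + 31 + 30 + 31 = 184 days.
January 1–18, 2044: 18 days.
Residual: 231 days.
Total: 7536 days.
7536 mod 7 = 4, so 4 days before Monday is Thursday.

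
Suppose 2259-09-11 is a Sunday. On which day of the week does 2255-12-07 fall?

Count forward from the earlier date (December 7, 2255) to the later (September 11, 2259):
December 7, 2255 → December 7, 2256: 366 days (2256 is a leap year).
December 7, 2256 → December 7, 2257: 365 days.
December 7, 2257 → December 7, 2258: 365 days.
December 2258: 31 − 7 = 24 days remain.
Then January (31), February 2259 (28), March (31), April (30), May (31), June (30), July (31), August (31): 31 + 28 + 31 + 30 + 31 + 30 + 31 + 31 = 243 days.
September 1–11, 2259: 11 days.
Residual: 278 days.
Total: 1374 days.
1374 mod 7 = 2, so 2 days before Sunday is Friday.

Friday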